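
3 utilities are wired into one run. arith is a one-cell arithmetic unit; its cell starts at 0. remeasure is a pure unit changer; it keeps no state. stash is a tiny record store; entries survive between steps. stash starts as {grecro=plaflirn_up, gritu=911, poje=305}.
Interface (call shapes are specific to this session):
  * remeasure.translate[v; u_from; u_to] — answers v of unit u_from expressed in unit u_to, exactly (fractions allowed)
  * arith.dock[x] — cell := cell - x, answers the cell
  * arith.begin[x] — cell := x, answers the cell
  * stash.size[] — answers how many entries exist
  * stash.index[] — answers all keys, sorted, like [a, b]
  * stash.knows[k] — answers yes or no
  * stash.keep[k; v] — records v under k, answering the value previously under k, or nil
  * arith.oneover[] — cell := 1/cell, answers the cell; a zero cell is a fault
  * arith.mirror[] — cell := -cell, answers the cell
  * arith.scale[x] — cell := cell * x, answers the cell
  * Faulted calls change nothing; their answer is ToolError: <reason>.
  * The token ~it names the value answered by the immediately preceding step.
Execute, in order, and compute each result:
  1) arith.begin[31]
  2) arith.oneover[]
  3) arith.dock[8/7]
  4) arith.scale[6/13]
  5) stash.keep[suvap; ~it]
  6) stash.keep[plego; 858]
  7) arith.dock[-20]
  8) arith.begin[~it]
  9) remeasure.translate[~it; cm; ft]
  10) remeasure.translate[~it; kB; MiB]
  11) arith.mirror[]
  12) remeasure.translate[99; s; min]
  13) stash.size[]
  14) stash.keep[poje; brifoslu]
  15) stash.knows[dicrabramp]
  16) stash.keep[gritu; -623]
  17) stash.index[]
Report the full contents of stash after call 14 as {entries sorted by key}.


Answer: {grecro=plaflirn_up, gritu=911, plego=858, poje=brifoslu, suvap=-1446/2821}

Derivation:
·→ begin(x→31)
·← 31
·→ oneover()
·← 1/31
·→ dock(x→8/7)
·← -241/217
·→ scale(x→6/13)
·← -1446/2821
·→ keep(k→suvap, v→~it)
·← nil
·→ keep(k→plego, v→858)
·← nil
·→ dock(x→-20)
·← 54974/2821
·→ begin(x→~it)
·← 54974/2821
·→ translate(v→~it, u_from→cm, u_to→ft)
·← 687175/1074801
·→ translate(v→~it, u_from→kB, u_to→MiB)
·← 85896875/140876316672
·→ mirror()
·← -54974/2821
·→ translate(v→99, u_from→s, u_to→min)
·← 33/20
·→ size()
·← 5
·→ keep(k→poje, v→brifoslu)
·← 305
·→ knows(k→dicrabramp)
·← no
·→ keep(k→gritu, v→-623)
·← 911
·→ index()
·← [grecro, gritu, plego, poje, suvap]


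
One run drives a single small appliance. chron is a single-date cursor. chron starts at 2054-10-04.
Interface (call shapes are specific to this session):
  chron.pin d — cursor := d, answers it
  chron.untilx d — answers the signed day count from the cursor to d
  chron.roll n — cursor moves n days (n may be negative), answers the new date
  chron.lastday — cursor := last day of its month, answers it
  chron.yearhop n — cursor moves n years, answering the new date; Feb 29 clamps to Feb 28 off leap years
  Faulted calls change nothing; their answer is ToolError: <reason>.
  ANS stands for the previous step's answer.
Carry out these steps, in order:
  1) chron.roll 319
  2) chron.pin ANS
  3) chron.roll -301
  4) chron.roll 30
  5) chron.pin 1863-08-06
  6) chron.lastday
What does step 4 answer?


Answer: 2054-11-21

Derivation:
-- chron.roll(n→319) => 2055-08-19
-- chron.pin(d→ANS) => 2055-08-19
-- chron.roll(n→-301) => 2054-10-22
-- chron.roll(n→30) => 2054-11-21
-- chron.pin(d→1863-08-06) => 1863-08-06
-- chron.lastday() => 1863-08-31


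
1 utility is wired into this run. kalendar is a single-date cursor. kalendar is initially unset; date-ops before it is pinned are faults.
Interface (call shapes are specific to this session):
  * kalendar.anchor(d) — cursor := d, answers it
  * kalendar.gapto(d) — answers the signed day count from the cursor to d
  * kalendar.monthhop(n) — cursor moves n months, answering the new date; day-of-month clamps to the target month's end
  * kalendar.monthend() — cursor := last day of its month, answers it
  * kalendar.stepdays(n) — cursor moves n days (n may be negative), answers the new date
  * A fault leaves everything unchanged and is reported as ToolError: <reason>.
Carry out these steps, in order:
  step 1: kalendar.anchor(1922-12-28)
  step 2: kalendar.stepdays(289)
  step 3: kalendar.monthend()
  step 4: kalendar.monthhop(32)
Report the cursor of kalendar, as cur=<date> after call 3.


Act: anchor[d='1922-12-28']
Obs: 1922-12-28
Act: stepdays[n='289']
Obs: 1923-10-13
Act: monthend[]
Obs: 1923-10-31
Act: monthhop[n='32']
Obs: 1926-06-30

Answer: cur=1923-10-31


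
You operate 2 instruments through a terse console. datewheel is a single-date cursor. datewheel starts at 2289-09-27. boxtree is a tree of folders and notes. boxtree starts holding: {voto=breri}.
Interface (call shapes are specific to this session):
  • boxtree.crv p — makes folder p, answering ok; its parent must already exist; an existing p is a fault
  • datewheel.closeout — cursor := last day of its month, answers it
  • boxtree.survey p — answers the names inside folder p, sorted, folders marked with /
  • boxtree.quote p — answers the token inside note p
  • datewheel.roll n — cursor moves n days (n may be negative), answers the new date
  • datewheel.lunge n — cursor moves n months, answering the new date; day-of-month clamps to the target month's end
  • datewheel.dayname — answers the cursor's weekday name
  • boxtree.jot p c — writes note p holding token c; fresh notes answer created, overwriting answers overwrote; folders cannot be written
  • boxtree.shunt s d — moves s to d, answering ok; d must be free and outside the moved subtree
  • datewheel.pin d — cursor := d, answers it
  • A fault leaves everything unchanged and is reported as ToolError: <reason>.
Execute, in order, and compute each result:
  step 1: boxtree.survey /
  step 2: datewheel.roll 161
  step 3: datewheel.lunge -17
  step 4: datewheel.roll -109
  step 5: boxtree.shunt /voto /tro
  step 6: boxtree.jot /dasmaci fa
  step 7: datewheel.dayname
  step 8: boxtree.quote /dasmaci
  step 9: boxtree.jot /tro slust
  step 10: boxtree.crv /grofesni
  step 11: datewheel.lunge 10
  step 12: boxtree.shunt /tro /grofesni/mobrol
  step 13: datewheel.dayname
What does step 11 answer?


~$ boxtree.survey p→/
= [voto]
~$ datewheel.roll n→161
= 2290-03-07
~$ datewheel.lunge n→-17
= 2288-10-07
~$ datewheel.roll n→-109
= 2288-06-20
~$ boxtree.shunt s→/voto d→/tro
= ok
~$ boxtree.jot p→/dasmaci c→fa
= created
~$ datewheel.dayname
= Wednesday
~$ boxtree.quote p→/dasmaci
= fa
~$ boxtree.jot p→/tro c→slust
= overwrote
~$ boxtree.crv p→/grofesni
= ok
~$ datewheel.lunge n→10
= 2289-04-20
~$ boxtree.shunt s→/tro d→/grofesni/mobrol
= ok
~$ datewheel.dayname
= Saturday

Answer: 2289-04-20


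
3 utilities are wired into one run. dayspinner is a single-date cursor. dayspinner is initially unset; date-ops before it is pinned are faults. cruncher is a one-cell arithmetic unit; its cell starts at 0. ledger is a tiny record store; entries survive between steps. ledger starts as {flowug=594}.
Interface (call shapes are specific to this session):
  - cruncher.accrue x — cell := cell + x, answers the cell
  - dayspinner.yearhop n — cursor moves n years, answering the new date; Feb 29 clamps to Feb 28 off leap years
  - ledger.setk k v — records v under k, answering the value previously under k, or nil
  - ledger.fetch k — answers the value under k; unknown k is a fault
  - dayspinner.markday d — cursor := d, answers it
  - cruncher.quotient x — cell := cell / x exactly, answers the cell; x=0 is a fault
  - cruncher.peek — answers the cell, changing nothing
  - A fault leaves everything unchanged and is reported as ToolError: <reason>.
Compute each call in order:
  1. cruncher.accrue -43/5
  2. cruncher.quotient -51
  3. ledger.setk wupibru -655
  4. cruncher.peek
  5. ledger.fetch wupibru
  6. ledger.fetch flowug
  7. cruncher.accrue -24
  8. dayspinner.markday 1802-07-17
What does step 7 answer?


// 1. cruncher.accrue(x→-43/5) : -43/5
// 2. cruncher.quotient(x→-51) : 43/255
// 3. ledger.setk(k→wupibru, v→-655) : nil
// 4. cruncher.peek() : 43/255
// 5. ledger.fetch(k→wupibru) : -655
// 6. ledger.fetch(k→flowug) : 594
// 7. cruncher.accrue(x→-24) : -6077/255
// 8. dayspinner.markday(d→1802-07-17) : 1802-07-17

Answer: -6077/255


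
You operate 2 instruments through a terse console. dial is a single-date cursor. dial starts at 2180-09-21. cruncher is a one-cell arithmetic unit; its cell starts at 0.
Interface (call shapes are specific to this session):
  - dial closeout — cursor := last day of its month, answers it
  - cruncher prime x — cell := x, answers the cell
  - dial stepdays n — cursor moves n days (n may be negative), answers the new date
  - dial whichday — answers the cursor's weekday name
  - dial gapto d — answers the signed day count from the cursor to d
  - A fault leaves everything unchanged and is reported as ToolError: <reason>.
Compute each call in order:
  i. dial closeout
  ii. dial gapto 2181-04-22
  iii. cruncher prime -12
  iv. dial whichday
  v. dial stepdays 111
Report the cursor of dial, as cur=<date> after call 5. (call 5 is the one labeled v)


Answer: cur=2181-01-19

Derivation:
·→ dial closeout()
·← 2180-09-30
·→ dial gapto(d='2181-04-22')
·← 204
·→ cruncher prime(x='-12')
·← -12
·→ dial whichday()
·← Saturday
·→ dial stepdays(n='111')
·← 2181-01-19


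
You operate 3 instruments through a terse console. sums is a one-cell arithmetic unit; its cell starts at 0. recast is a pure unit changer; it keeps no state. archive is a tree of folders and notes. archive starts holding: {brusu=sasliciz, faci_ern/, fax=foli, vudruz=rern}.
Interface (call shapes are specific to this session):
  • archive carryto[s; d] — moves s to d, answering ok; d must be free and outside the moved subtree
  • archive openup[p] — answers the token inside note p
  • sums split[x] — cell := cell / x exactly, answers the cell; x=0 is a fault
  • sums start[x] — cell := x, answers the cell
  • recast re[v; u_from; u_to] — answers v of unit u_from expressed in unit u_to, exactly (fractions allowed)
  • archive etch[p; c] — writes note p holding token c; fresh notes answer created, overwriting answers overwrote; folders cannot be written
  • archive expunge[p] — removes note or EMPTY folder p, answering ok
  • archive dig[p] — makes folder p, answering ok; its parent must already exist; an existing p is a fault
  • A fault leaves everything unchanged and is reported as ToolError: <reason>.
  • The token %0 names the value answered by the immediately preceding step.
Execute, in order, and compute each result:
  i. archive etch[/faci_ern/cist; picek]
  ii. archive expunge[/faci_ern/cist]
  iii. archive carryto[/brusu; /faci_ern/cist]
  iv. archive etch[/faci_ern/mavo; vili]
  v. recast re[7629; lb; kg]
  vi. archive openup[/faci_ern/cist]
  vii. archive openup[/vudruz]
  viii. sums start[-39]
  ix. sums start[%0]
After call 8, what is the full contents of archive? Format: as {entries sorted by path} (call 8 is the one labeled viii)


Answer: {faci_ern/, faci_ern/cist=sasliciz, faci_ern/mavo=vili, fax=foli, vudruz=rern}

Derivation:
>> archive etch(p: /faci_ern/cist, c: picek)
<< created
>> archive expunge(p: /faci_ern/cist)
<< ok
>> archive carryto(s: /brusu, d: /faci_ern/cist)
<< ok
>> archive etch(p: /faci_ern/mavo, c: vili)
<< created
>> recast re(v: 7629, u_from: lb, u_to: kg)
<< 346045619073/100000000
>> archive openup(p: /faci_ern/cist)
<< sasliciz
>> archive openup(p: /vudruz)
<< rern
>> sums start(x: -39)
<< -39
>> sums start(x: %0)
<< -39


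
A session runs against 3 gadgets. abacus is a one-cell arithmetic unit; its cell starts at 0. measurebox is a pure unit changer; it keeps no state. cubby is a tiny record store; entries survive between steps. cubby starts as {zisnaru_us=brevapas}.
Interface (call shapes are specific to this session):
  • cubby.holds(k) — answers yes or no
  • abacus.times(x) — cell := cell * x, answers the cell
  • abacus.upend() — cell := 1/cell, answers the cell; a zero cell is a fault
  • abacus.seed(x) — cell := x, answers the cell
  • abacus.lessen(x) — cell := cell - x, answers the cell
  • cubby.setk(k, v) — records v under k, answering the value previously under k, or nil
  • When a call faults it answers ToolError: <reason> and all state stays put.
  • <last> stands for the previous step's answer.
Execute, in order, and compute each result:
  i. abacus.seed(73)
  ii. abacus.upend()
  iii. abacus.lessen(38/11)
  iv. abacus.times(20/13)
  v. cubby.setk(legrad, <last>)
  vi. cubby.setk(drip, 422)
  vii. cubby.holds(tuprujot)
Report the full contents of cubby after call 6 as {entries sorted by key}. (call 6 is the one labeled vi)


Do: abacus.seed[x: 73]
See: 73
Do: abacus.upend[]
See: 1/73
Do: abacus.lessen[x: 38/11]
See: -2763/803
Do: abacus.times[x: 20/13]
See: -55260/10439
Do: cubby.setk[k: legrad; v: <last>]
See: nil
Do: cubby.setk[k: drip; v: 422]
See: nil
Do: cubby.holds[k: tuprujot]
See: no

Answer: {drip=422, legrad=-55260/10439, zisnaru_us=brevapas}


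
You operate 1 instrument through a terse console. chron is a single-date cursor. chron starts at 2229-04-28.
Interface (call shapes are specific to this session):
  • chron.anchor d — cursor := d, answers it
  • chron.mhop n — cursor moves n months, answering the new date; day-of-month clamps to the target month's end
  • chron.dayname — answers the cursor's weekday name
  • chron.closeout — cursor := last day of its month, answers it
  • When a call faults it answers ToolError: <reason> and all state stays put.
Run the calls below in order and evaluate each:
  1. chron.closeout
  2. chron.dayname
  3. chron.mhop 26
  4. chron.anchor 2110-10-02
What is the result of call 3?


Act: closeout[]
Obs: 2229-04-30
Act: dayname[]
Obs: Thursday
Act: mhop[n='26']
Obs: 2231-06-30
Act: anchor[d='2110-10-02']
Obs: 2110-10-02

Answer: 2231-06-30


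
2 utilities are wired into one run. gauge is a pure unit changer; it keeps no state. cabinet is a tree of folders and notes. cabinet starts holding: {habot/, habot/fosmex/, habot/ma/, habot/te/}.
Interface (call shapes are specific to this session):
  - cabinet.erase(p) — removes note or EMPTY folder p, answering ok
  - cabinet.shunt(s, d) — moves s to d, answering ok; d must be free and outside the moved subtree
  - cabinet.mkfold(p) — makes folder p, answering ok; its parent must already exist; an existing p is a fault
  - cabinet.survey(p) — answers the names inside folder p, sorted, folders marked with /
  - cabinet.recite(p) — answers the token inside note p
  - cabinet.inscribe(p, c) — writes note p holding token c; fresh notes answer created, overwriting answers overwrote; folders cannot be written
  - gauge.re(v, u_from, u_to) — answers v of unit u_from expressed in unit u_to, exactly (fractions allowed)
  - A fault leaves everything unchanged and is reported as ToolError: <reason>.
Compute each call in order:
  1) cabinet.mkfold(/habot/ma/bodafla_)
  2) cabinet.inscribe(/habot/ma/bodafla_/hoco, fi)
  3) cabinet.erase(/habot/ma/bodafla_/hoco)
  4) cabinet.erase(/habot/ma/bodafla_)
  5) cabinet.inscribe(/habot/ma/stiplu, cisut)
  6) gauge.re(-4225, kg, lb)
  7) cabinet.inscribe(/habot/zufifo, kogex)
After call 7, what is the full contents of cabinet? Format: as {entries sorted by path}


Answer: {habot/, habot/fosmex/, habot/ma/, habot/ma/stiplu=cisut, habot/te/, habot/zufifo=kogex}

Derivation:
→ cabinet.mkfold(p='/habot/ma/bodafla_')
← ok
→ cabinet.inscribe(p='/habot/ma/bodafla_/hoco', c='fi')
← created
→ cabinet.erase(p='/habot/ma/bodafla_/hoco')
← ok
→ cabinet.erase(p='/habot/ma/bodafla_')
← ok
→ cabinet.inscribe(p='/habot/ma/stiplu', c='cisut')
← created
→ gauge.re(v='-4225', u_from='kg', u_to='lb')
← -422500000000/45359237
→ cabinet.inscribe(p='/habot/zufifo', c='kogex')
← created


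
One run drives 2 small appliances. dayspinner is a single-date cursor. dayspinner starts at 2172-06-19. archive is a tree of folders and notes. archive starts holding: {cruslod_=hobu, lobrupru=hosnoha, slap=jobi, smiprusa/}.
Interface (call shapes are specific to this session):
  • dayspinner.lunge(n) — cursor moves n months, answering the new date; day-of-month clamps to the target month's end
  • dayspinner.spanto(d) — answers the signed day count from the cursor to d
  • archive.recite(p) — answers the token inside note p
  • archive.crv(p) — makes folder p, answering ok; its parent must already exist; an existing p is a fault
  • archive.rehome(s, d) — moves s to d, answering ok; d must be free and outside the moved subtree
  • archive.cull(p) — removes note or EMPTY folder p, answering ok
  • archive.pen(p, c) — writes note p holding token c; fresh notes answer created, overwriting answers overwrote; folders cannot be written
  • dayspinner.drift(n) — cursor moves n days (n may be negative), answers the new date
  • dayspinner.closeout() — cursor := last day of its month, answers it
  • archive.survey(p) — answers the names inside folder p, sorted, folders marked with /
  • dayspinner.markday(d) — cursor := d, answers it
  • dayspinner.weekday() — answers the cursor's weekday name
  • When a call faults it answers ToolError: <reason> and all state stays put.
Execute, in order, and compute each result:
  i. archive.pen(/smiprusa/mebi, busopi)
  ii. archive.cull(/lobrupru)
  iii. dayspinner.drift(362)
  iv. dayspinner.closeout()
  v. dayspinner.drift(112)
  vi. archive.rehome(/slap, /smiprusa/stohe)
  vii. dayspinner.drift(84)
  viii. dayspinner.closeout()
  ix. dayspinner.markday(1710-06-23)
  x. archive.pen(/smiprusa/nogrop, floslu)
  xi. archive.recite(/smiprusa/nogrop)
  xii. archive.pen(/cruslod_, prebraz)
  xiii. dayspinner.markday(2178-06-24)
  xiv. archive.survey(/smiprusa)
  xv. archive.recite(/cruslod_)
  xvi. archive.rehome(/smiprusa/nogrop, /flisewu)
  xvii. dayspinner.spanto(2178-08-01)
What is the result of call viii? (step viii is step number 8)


Answer: 2174-01-31

Derivation:
Act: archive.pen[p='/smiprusa/mebi'; c='busopi']
Obs: created
Act: archive.cull[p='/lobrupru']
Obs: ok
Act: dayspinner.drift[n='362']
Obs: 2173-06-16
Act: dayspinner.closeout[]
Obs: 2173-06-30
Act: dayspinner.drift[n='112']
Obs: 2173-10-20
Act: archive.rehome[s='/slap'; d='/smiprusa/stohe']
Obs: ok
Act: dayspinner.drift[n='84']
Obs: 2174-01-12
Act: dayspinner.closeout[]
Obs: 2174-01-31
Act: dayspinner.markday[d='1710-06-23']
Obs: 1710-06-23
Act: archive.pen[p='/smiprusa/nogrop'; c='floslu']
Obs: created
Act: archive.recite[p='/smiprusa/nogrop']
Obs: floslu
Act: archive.pen[p='/cruslod_'; c='prebraz']
Obs: overwrote
Act: dayspinner.markday[d='2178-06-24']
Obs: 2178-06-24
Act: archive.survey[p='/smiprusa']
Obs: [mebi, nogrop, stohe]
Act: archive.recite[p='/cruslod_']
Obs: prebraz
Act: archive.rehome[s='/smiprusa/nogrop'; d='/flisewu']
Obs: ok
Act: dayspinner.spanto[d='2178-08-01']
Obs: 38


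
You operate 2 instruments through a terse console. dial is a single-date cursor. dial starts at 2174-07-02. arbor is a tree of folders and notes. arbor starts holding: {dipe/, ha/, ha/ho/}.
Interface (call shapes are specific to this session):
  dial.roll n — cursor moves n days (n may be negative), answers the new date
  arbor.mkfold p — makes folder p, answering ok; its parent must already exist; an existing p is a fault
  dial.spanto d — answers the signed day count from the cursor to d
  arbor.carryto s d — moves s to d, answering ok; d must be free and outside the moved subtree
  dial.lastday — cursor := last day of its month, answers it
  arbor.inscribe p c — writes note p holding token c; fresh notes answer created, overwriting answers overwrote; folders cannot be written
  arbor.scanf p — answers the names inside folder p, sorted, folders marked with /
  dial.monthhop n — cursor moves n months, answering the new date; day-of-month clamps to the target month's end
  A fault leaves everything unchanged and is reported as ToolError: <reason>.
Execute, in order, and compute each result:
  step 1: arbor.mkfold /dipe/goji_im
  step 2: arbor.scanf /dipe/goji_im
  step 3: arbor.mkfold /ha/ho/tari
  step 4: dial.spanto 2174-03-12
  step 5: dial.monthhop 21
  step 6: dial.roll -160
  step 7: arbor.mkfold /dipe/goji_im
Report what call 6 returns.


I invoke arbor.mkfold using /dipe/goji_im, and see ok.
I run arbor.scanf using /dipe/goji_im, → [].
Now I run arbor.mkfold using /ha/ho/tari, giving ok.
I use dial.spanto using 2174-03-12, which returns -112.
Next I call dial.monthhop using 21: 2176-04-02.
I use dial.roll using -160, and observe 2175-10-25.
I invoke arbor.mkfold using /dipe/goji_im, — result: ToolError: exists.

Answer: 2175-10-25


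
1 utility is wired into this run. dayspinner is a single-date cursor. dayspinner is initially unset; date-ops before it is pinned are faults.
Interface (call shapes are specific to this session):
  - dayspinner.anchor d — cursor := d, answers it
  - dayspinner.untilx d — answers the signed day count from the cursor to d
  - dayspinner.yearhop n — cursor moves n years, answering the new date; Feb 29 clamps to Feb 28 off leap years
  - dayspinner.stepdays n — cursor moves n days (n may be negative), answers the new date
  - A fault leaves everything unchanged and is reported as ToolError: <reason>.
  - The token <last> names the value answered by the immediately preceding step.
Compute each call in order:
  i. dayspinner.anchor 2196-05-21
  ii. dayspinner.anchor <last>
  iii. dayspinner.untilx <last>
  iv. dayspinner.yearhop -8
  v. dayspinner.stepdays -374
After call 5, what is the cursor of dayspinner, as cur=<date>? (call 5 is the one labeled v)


Answer: cur=2187-05-13

Derivation:
~$ dayspinner.anchor d='2196-05-21'
:: 2196-05-21
~$ dayspinner.anchor d='<last>'
:: 2196-05-21
~$ dayspinner.untilx d='<last>'
:: 0
~$ dayspinner.yearhop n='-8'
:: 2188-05-21
~$ dayspinner.stepdays n='-374'
:: 2187-05-13


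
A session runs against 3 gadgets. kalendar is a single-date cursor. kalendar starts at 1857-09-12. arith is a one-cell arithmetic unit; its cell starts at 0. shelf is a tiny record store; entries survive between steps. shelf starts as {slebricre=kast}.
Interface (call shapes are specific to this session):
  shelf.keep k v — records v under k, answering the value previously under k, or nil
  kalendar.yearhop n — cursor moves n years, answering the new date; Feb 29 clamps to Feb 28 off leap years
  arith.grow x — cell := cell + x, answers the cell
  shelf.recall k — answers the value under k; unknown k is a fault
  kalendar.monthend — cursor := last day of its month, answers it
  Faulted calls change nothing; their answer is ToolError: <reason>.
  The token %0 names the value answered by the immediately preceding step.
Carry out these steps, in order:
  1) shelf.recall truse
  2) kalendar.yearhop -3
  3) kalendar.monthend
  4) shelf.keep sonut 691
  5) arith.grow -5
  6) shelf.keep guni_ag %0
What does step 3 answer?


Answer: 1854-09-30

Derivation:
$ shelf.recall k: truse
= ToolError: no such key truse
$ kalendar.yearhop n: -3
= 1854-09-12
$ kalendar.monthend
= 1854-09-30
$ shelf.keep k: sonut v: 691
= nil
$ arith.grow x: -5
= -5
$ shelf.keep k: guni_ag v: %0
= nil


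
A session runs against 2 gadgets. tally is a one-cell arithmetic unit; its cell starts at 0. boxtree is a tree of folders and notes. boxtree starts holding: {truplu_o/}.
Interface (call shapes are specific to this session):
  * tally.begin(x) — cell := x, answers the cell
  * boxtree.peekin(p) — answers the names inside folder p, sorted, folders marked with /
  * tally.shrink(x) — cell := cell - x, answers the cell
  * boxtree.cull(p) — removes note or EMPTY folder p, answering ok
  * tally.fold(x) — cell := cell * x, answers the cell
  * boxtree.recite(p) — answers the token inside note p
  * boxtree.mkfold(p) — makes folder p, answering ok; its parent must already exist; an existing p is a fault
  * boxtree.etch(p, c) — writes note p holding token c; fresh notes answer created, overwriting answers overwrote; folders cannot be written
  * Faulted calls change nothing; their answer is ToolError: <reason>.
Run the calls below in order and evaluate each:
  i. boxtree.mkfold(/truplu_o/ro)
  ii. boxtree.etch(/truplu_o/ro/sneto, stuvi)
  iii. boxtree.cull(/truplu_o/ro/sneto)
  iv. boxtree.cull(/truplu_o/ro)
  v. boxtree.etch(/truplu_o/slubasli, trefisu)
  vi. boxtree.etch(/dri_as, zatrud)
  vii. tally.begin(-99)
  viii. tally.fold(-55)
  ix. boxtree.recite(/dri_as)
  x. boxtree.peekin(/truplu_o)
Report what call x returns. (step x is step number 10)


-- boxtree.mkfold(p='/truplu_o/ro') == ok
-- boxtree.etch(p='/truplu_o/ro/sneto', c='stuvi') == created
-- boxtree.cull(p='/truplu_o/ro/sneto') == ok
-- boxtree.cull(p='/truplu_o/ro') == ok
-- boxtree.etch(p='/truplu_o/slubasli', c='trefisu') == created
-- boxtree.etch(p='/dri_as', c='zatrud') == created
-- tally.begin(x='-99') == -99
-- tally.fold(x='-55') == 5445
-- boxtree.recite(p='/dri_as') == zatrud
-- boxtree.peekin(p='/truplu_o') == [slubasli]

Answer: [slubasli]


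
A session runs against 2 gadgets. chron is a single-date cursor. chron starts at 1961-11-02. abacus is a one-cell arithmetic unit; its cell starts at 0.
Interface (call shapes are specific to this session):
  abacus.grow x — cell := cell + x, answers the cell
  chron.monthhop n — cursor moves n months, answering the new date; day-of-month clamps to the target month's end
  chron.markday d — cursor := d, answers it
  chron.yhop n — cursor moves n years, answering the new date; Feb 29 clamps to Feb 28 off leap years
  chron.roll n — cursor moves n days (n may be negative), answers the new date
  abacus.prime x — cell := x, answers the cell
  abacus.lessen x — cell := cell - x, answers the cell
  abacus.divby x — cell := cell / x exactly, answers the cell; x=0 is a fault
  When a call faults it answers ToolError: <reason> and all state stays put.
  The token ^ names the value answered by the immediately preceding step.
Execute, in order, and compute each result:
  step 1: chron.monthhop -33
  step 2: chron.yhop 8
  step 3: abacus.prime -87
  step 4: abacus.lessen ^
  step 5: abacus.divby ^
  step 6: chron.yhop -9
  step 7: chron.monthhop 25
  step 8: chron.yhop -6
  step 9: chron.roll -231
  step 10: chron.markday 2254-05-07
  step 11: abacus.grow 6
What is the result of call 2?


Answer: 1967-02-02

Derivation:
;; 1. monthhop(-33) => 1959-02-02
;; 2. yhop(8) => 1967-02-02
;; 3. prime(-87) => -87
;; 4. lessen(^) => 0
;; 5. divby(^) => ToolError: division by zero
;; 6. yhop(-9) => 1958-02-02
;; 7. monthhop(25) => 1960-03-02
;; 8. yhop(-6) => 1954-03-02
;; 9. roll(-231) => 1953-07-14
;; 10. markday(2254-05-07) => 2254-05-07
;; 11. grow(6) => 6


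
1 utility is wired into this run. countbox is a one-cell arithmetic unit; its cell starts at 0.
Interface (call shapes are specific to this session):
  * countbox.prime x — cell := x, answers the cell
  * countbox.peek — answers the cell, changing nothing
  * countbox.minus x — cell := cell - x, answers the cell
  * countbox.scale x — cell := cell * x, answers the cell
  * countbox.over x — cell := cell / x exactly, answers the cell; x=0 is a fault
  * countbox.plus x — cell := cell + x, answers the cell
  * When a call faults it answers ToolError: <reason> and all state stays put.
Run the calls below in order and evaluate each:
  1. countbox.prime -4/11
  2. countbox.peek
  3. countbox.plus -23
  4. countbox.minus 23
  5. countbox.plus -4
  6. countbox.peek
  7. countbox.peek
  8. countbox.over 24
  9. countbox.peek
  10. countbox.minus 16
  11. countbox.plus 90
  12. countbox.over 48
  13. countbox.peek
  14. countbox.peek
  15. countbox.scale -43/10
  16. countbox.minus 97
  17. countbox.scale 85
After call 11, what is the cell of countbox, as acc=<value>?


-> countbox.prime(x=-4/11)
<- -4/11
-> countbox.peek()
<- -4/11
-> countbox.plus(x=-23)
<- -257/11
-> countbox.minus(x=23)
<- -510/11
-> countbox.plus(x=-4)
<- -554/11
-> countbox.peek()
<- -554/11
-> countbox.peek()
<- -554/11
-> countbox.over(x=24)
<- -277/132
-> countbox.peek()
<- -277/132
-> countbox.minus(x=16)
<- -2389/132
-> countbox.plus(x=90)
<- 9491/132
-> countbox.over(x=48)
<- 9491/6336
-> countbox.peek()
<- 9491/6336
-> countbox.peek()
<- 9491/6336
-> countbox.scale(x=-43/10)
<- -408113/63360
-> countbox.minus(x=97)
<- -6554033/63360
-> countbox.scale(x=85)
<- -111418561/12672

Answer: acc=9491/132


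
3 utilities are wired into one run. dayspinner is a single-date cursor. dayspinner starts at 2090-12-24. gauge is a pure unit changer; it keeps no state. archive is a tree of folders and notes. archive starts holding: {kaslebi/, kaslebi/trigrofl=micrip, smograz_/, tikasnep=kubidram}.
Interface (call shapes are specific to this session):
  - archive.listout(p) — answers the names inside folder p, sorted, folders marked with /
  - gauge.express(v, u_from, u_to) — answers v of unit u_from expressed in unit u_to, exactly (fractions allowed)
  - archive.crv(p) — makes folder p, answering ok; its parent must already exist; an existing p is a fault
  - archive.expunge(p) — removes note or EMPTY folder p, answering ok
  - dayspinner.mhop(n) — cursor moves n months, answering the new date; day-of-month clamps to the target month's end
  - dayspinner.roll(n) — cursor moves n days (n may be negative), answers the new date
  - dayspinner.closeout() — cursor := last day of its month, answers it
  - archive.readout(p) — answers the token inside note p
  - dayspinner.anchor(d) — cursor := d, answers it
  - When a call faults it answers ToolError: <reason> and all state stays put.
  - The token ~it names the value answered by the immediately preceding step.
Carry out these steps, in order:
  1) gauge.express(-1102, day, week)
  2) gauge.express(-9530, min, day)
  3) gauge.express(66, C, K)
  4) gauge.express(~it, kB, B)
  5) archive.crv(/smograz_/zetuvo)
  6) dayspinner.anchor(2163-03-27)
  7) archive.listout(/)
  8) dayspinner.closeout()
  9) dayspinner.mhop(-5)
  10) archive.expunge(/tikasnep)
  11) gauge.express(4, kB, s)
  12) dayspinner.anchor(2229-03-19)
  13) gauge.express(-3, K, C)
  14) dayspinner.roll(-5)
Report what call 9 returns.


Answer: 2162-10-31

Derivation:
! gauge.express(v→-1102, u_from→day, u_to→week) => -1102/7
! gauge.express(v→-9530, u_from→min, u_to→day) => -953/144
! gauge.express(v→66, u_from→C, u_to→K) => 6783/20
! gauge.express(v→~it, u_from→kB, u_to→B) => 339150
! archive.crv(p→/smograz_/zetuvo) => ok
! dayspinner.anchor(d→2163-03-27) => 2163-03-27
! archive.listout(p→/) => [kaslebi/, smograz_/, tikasnep]
! dayspinner.closeout() => 2163-03-31
! dayspinner.mhop(n→-5) => 2162-10-31
! archive.expunge(p→/tikasnep) => ok
! gauge.express(v→4, u_from→kB, u_to→s) => ToolError: incompatible units
! dayspinner.anchor(d→2229-03-19) => 2229-03-19
! gauge.express(v→-3, u_from→K, u_to→C) => -5523/20
! dayspinner.roll(n→-5) => 2229-03-14


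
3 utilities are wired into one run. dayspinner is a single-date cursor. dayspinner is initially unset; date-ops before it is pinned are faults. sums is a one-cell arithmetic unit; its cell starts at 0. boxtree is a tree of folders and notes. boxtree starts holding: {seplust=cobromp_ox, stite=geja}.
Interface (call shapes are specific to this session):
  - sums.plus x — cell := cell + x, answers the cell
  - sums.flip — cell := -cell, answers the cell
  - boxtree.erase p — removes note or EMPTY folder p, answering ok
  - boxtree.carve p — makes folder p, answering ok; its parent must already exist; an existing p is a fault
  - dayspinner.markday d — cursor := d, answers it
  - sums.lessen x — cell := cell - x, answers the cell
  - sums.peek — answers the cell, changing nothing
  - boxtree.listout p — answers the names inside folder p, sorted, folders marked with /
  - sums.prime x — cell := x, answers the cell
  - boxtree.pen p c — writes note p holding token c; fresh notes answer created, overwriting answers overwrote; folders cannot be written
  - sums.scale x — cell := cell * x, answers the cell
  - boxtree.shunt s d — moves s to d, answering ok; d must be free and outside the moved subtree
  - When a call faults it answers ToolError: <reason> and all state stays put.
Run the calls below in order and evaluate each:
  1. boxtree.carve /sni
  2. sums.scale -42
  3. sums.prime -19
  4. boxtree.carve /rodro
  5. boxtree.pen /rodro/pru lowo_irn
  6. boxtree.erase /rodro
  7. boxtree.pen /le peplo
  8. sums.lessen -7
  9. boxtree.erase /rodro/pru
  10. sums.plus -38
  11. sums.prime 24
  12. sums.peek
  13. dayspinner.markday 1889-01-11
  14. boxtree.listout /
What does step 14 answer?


Answer: [le, rodro/, seplust, sni/, stite]

Derivation:
> boxtree.carve p: /sni
[out] ok
> sums.scale x: -42
[out] 0
> sums.prime x: -19
[out] -19
> boxtree.carve p: /rodro
[out] ok
> boxtree.pen p: /rodro/pru c: lowo_irn
[out] created
> boxtree.erase p: /rodro
[out] ToolError: not empty
> boxtree.pen p: /le c: peplo
[out] created
> sums.lessen x: -7
[out] -12
> boxtree.erase p: /rodro/pru
[out] ok
> sums.plus x: -38
[out] -50
> sums.prime x: 24
[out] 24
> sums.peek
[out] 24
> dayspinner.markday d: 1889-01-11
[out] 1889-01-11
> boxtree.listout p: /
[out] [le, rodro/, seplust, sni/, stite]


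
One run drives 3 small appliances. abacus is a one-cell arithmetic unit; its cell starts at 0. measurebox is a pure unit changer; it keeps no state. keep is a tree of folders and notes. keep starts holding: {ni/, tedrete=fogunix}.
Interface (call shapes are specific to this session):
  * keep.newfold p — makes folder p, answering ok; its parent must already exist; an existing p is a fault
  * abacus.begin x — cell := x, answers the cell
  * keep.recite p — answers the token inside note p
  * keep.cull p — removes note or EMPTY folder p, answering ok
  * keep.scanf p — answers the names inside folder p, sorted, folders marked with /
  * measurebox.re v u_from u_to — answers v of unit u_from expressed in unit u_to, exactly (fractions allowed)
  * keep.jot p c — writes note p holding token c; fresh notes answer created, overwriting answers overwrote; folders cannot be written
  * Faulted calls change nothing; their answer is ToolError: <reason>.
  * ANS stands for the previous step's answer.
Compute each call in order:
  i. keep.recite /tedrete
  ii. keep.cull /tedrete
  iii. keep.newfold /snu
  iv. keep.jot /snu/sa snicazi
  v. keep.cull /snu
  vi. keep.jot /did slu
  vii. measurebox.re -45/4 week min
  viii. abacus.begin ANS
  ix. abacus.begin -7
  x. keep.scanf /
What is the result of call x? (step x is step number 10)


Answer: [did, ni/, snu/]

Derivation:
Using recite(p: /tedrete), and see fogunix.
Next I call cull(p: /tedrete), yielding ok.
Next I call newfold(p: /snu), → ok.
I try jot(p: /snu/sa, c: snicazi), and get created.
I call cull(p: /snu): ToolError: not empty.
Next I call jot(p: /did, c: slu), yielding created.
I run re(v: -45/4, u_from: week, u_to: min), and see -113400.
I try begin(x: ANS), and get -113400.
Then begin(x: -7), and see -7.
I run scanf(p: /), giving [did, ni/, snu/].


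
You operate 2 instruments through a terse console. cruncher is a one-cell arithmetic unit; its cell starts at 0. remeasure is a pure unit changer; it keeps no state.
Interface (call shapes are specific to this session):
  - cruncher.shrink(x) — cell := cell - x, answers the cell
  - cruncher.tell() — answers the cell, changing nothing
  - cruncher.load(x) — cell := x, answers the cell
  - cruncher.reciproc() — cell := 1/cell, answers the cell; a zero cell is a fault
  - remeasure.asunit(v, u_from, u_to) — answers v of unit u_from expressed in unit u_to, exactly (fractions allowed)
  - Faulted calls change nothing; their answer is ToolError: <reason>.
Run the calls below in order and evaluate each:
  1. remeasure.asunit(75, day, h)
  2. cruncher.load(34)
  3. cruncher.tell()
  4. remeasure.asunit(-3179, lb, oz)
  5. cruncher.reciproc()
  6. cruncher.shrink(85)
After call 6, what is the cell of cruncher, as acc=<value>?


% remeasure.asunit v='75' u_from='day' u_to='h'
[out] 1800
% cruncher.load x='34'
[out] 34
% cruncher.tell
[out] 34
% remeasure.asunit v='-3179' u_from='lb' u_to='oz'
[out] -50864
% cruncher.reciproc
[out] 1/34
% cruncher.shrink x='85'
[out] -2889/34

Answer: acc=-2889/34


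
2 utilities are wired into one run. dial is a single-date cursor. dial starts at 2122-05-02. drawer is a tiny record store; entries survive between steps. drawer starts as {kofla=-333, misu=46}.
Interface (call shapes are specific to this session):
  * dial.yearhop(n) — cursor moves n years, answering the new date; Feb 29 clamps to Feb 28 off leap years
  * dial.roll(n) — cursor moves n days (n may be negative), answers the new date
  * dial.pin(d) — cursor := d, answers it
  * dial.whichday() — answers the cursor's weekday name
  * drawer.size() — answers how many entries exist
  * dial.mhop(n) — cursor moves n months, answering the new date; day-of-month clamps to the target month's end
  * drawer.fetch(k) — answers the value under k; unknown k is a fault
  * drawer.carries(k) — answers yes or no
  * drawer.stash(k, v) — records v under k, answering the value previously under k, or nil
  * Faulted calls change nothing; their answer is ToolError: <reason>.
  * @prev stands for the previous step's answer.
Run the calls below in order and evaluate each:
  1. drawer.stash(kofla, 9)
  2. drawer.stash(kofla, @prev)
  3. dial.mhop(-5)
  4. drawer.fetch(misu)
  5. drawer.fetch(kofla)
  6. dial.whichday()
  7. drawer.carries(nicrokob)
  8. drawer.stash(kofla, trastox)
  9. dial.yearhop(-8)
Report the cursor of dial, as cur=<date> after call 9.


-- 1. drawer.stash(k: kofla, v: 9) ~> -333
-- 2. drawer.stash(k: kofla, v: @prev) ~> 9
-- 3. dial.mhop(n: -5) ~> 2121-12-02
-- 4. drawer.fetch(k: misu) ~> 46
-- 5. drawer.fetch(k: kofla) ~> -333
-- 6. dial.whichday() ~> Tuesday
-- 7. drawer.carries(k: nicrokob) ~> no
-- 8. drawer.stash(k: kofla, v: trastox) ~> -333
-- 9. dial.yearhop(n: -8) ~> 2113-12-02

Answer: cur=2113-12-02


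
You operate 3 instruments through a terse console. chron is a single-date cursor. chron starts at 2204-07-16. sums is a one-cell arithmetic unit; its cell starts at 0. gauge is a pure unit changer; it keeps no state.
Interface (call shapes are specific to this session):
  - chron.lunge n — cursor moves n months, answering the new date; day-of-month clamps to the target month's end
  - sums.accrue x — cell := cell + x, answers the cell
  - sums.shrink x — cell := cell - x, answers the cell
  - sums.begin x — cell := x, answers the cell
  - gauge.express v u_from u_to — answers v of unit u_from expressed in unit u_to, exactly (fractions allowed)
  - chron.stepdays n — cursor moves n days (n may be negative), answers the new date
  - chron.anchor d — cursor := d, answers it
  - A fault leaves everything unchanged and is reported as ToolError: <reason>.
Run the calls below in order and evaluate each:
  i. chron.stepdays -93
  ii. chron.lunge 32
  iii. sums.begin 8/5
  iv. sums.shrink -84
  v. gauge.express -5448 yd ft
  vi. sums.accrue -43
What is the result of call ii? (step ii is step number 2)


Then stepdays with n→-93, and observe 2204-04-14.
Calling lunge with n→32, and get 2206-12-14.
Using begin with x→8/5, and observe 8/5.
Now I run shrink with x→-84, and observe 428/5.
I use express with v→-5448, u_from→yd, u_to→ft, — result: -16344.
Invoking accrue with x→-43: 213/5.

Answer: 2206-12-14


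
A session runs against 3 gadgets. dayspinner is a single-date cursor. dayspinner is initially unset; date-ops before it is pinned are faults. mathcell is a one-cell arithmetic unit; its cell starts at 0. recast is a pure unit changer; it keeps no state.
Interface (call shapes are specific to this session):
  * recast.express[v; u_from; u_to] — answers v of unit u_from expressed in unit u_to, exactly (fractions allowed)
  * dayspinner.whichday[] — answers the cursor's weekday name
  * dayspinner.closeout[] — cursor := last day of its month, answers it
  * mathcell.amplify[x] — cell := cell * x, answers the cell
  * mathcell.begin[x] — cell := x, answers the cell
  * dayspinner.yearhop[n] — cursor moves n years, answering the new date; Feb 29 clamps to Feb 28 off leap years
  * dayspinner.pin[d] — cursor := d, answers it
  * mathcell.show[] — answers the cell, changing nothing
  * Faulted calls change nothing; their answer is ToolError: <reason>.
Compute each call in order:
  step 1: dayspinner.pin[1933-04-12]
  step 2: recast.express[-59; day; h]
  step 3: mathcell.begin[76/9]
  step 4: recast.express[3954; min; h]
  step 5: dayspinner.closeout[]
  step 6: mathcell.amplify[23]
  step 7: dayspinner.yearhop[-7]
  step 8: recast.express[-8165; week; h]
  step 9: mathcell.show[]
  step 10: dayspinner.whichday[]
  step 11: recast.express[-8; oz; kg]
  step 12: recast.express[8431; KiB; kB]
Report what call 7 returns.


·→ dayspinner.pin(d='1933-04-12')
·← 1933-04-12
·→ recast.express(v='-59', u_from='day', u_to='h')
·← -1416
·→ mathcell.begin(x='76/9')
·← 76/9
·→ recast.express(v='3954', u_from='min', u_to='h')
·← 659/10
·→ dayspinner.closeout()
·← 1933-04-30
·→ mathcell.amplify(x='23')
·← 1748/9
·→ dayspinner.yearhop(n='-7')
·← 1926-04-30
·→ recast.express(v='-8165', u_from='week', u_to='h')
·← -1371720
·→ mathcell.show()
·← 1748/9
·→ dayspinner.whichday()
·← Friday
·→ recast.express(v='-8', u_from='oz', u_to='kg')
·← -45359237/200000000
·→ recast.express(v='8431', u_from='KiB', u_to='kB')
·← 1079168/125

Answer: 1926-04-30
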